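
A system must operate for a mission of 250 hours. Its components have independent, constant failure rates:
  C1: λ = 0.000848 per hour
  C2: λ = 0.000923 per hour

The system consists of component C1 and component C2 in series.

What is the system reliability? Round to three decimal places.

R(C1) = exp(−0.000848 × 250) = 0.80896
R(C2) = exp(−0.000923 × 250) = 0.79394
Series (C1 and C2): 0.80896 × 0.79394 = 0.642

0.642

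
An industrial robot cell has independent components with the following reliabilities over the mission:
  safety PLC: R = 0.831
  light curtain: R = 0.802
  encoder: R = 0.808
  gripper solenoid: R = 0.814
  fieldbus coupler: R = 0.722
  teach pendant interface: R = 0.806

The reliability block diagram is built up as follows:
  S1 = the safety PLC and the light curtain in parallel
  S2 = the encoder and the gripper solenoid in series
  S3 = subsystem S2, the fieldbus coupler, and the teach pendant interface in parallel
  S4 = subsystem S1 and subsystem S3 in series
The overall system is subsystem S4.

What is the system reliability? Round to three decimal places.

0.949

Parallel (safety PLC and light curtain): 1 − (1 − 0.83100)(1 − 0.80200) = 0.96654
Series (encoder and gripper solenoid): 0.80800 × 0.81400 = 0.65771
Parallel ([0.65771], fieldbus coupler, and teach pendant interface): 1 − (1 − 0.65771)(1 − 0.72200)(1 − 0.80600) = 0.98154
Series ([0.96654] and [0.98154]): 0.96654 × 0.98154 = 0.949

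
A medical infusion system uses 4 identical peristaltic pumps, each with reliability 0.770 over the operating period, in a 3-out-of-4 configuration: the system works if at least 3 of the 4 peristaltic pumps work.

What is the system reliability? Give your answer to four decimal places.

0.7715

R = Σ_{i=3}^{4} C(4,i) p^i (1−p)^{4−i} with p = 0.770
C(4,3)·0.770^3·0.230^1 = 0.420010
C(4,4)·0.770^4·0.230^0 = 0.351530
Sum = 0.7715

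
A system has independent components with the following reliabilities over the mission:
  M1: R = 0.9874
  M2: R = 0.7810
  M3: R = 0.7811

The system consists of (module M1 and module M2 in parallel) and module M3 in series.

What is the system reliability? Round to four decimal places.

0.7789

Parallel (M1 and M2): 1 − (1 − 0.987400)(1 − 0.781000) = 0.997241
Series ([0.997241] and M3): 0.997241 × 0.781100 = 0.7789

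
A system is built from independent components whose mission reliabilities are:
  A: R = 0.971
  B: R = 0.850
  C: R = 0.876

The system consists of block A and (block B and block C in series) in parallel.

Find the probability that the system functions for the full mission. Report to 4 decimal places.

Series (B and C): 0.850000 × 0.876000 = 0.744600
Parallel (A and [0.744600]): 1 − (1 − 0.971000)(1 − 0.744600) = 0.9926

0.9926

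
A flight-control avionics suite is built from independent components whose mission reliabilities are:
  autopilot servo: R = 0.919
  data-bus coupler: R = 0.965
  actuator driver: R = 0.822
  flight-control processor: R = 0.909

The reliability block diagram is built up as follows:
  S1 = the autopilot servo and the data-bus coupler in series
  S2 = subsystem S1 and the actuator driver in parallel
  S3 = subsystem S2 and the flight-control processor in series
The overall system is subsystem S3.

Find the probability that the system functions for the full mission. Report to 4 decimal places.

0.8907

Series (autopilot servo and data-bus coupler): 0.919000 × 0.965000 = 0.886835
Parallel ([0.886835] and actuator driver): 1 − (1 − 0.886835)(1 − 0.822000) = 0.979857
Series ([0.979857] and flight-control processor): 0.979857 × 0.909000 = 0.8907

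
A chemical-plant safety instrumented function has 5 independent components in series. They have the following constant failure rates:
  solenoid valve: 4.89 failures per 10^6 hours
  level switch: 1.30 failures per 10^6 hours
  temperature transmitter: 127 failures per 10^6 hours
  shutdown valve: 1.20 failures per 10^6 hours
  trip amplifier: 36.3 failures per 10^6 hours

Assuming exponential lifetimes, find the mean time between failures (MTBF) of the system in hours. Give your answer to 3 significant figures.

Series of exponential components: λ_sys = Σ λ_i
λ_sys = 0.00000489 + 0.00000130 + 0.000127 + 0.00000120 + 0.0000363 = 1.7069e-04 /h
MTBF = 1 / λ_sys = 5860 h

5860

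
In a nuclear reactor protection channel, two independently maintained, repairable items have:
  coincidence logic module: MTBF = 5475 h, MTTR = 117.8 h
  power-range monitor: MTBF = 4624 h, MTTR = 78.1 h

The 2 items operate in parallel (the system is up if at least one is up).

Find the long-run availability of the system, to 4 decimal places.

A(coincidence logic module) = MTBF/(MTBF+MTTR) = 5475/(5475+117.8) = 0.978937
A(power-range monitor) = MTBF/(MTBF+MTTR) = 4624/(4624+78.1) = 0.983390
Parallel availability: 1 − (1 − 0.978937)(1 − 0.983390) = 0.9997

0.9997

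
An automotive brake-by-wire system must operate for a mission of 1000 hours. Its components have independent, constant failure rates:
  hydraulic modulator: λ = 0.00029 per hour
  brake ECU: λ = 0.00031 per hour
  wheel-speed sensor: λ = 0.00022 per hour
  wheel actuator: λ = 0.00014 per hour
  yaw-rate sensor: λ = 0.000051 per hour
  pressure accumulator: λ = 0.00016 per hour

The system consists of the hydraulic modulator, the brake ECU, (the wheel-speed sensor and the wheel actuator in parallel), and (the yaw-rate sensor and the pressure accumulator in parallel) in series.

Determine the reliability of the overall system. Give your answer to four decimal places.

0.5307

R(hydraulic modulator) = exp(−0.00029 × 1000) = 0.748264
R(brake ECU) = exp(−0.00031 × 1000) = 0.733447
R(wheel-speed sensor) = exp(−0.00022 × 1000) = 0.802519
R(wheel actuator) = exp(−0.00014 × 1000) = 0.869358
R(yaw-rate sensor) = exp(−0.000051 × 1000) = 0.950279
R(pressure accumulator) = exp(−0.00016 × 1000) = 0.852144
Parallel (wheel-speed sensor and wheel actuator): 1 − (1 − 0.802519)(1 − 0.869358) = 0.974201
Parallel (yaw-rate sensor and pressure accumulator): 1 − (1 − 0.950279)(1 − 0.852144) = 0.992648
Series (hydraulic modulator, brake ECU, [0.974201], and [0.992648]): 0.748264 × 0.733447 × 0.974201 × 0.992648 = 0.5307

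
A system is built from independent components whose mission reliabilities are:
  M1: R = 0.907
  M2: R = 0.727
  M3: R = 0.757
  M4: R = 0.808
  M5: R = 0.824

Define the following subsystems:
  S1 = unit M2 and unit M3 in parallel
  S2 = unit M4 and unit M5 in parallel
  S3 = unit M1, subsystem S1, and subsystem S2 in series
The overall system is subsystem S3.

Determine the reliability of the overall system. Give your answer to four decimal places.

Parallel (M2 and M3): 1 − (1 − 0.727000)(1 − 0.757000) = 0.933661
Parallel (M4 and M5): 1 − (1 − 0.808000)(1 − 0.824000) = 0.966208
Series (M1, [0.933661], and [0.966208]): 0.907000 × 0.933661 × 0.966208 = 0.8182

0.8182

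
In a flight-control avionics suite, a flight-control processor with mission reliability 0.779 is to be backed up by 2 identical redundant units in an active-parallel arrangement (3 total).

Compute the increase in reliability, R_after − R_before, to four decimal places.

0.2102

R_before = 0.779
R_after = 1 − (1 − 0.779)^3 = 0.9892
ΔR = 0.9892 − 0.779 = 0.2102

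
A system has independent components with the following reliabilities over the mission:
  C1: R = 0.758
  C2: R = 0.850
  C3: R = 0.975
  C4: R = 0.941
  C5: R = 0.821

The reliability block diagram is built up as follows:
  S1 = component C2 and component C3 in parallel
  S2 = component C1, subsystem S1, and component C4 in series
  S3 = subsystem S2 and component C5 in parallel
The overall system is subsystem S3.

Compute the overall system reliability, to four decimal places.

0.9482

Parallel (C2 and C3): 1 − (1 − 0.850000)(1 − 0.975000) = 0.996250
Series (C1, [0.996250], and C4): 0.758000 × 0.996250 × 0.941000 = 0.710603
Parallel ([0.710603] and C5): 1 − (1 − 0.710603)(1 − 0.821000) = 0.9482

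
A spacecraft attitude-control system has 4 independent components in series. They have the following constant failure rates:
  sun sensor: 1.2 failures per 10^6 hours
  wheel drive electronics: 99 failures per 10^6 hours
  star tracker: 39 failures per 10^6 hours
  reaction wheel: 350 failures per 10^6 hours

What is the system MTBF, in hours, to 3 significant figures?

2040

Series of exponential components: λ_sys = Σ λ_i
λ_sys = 0.0000012 + 0.000099 + 0.000039 + 0.00035 = 4.8920e-04 /h
MTBF = 1 / λ_sys = 2040 h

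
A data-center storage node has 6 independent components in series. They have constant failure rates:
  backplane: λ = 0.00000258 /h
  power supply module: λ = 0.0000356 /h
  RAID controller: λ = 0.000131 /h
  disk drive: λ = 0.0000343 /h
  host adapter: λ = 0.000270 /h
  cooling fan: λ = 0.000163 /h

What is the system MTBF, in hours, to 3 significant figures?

Series of exponential components: λ_sys = Σ λ_i
λ_sys = 0.00000258 + 0.0000356 + 0.000131 + 0.0000343 + 0.000270 + 0.000163 = 6.3648e-04 /h
MTBF = 1 / λ_sys = 1570 h

1570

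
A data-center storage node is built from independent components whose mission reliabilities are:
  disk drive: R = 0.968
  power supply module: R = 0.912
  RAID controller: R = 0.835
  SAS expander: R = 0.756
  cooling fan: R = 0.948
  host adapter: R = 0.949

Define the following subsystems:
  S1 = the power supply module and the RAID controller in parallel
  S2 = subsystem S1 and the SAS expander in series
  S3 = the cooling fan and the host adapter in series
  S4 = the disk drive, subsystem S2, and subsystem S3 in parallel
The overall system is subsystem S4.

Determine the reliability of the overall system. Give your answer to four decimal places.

0.9992

Parallel (power supply module and RAID controller): 1 − (1 − 0.912000)(1 − 0.835000) = 0.985480
Series ([0.985480] and SAS expander): 0.985480 × 0.756000 = 0.745023
Series (cooling fan and host adapter): 0.948000 × 0.949000 = 0.899652
Parallel (disk drive, [0.745023], and [0.899652]): 1 − (1 − 0.968000)(1 − 0.745023)(1 − 0.899652) = 0.9992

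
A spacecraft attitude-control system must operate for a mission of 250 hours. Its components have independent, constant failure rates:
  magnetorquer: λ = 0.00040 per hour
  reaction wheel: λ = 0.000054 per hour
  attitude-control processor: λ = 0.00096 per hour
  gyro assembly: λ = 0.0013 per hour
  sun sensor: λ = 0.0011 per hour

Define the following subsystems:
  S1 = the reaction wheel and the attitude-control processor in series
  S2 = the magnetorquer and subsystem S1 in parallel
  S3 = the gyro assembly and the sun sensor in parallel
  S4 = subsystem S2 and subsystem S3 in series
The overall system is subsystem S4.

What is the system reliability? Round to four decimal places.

R(magnetorquer) = exp(−0.00040 × 250) = 0.904837
R(reaction wheel) = exp(−0.000054 × 250) = 0.986591
R(attitude-control processor) = exp(−0.00096 × 250) = 0.786628
R(gyro assembly) = exp(−0.0013 × 250) = 0.722527
R(sun sensor) = exp(−0.0011 × 250) = 0.759572
Series (reaction wheel and attitude-control processor): 0.986591 × 0.786628 = 0.776080
Parallel (magnetorquer and [0.776080]): 1 − (1 − 0.904837)(1 − 0.776080) = 0.978691
Parallel (gyro assembly and sun sensor): 1 − (1 − 0.722527)(1 − 0.759572) = 0.933288
Series ([0.978691] and [0.933288]): 0.978691 × 0.933288 = 0.9134

0.9134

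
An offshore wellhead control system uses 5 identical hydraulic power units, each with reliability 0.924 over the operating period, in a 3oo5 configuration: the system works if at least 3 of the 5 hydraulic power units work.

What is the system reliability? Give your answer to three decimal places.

0.996

R = Σ_{i=3}^{5} C(5,i) p^i (1−p)^{5−i} with p = 0.924
C(5,3)·0.924^3·0.076^2 = 0.04557
C(5,4)·0.924^4·0.076^1 = 0.27699
C(5,5)·0.924^5·0.076^0 = 0.67353
Sum = 0.996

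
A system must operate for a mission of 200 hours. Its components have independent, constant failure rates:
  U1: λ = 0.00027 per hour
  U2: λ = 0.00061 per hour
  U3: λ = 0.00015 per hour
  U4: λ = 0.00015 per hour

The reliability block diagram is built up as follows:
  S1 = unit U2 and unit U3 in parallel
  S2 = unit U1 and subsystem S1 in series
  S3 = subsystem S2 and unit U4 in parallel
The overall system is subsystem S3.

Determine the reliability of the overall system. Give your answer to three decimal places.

R(U1) = exp(−0.00027 × 200) = 0.94743
R(U2) = exp(−0.00061 × 200) = 0.88515
R(U3) = exp(−0.00015 × 200) = 0.97045
R(U4) = exp(−0.00015 × 200) = 0.97045
Parallel (U2 and U3): 1 − (1 − 0.88515)(1 − 0.97045) = 0.99661
Series (U1 and [0.99661]): 0.94743 × 0.99661 = 0.94422
Parallel ([0.94422] and U4): 1 − (1 − 0.94422)(1 − 0.97045) = 0.998

0.998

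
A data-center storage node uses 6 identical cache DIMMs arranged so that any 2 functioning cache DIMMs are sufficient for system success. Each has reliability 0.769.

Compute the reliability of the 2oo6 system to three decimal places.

R = Σ_{i=2}^{6} C(6,i) p^i (1−p)^{6−i} with p = 0.769
C(6,2)·0.769^2·0.231^4 = 0.02526
C(6,3)·0.769^3·0.231^3 = 0.11211
C(6,4)·0.769^4·0.231^2 = 0.27991
C(6,5)·0.769^5·0.231^1 = 0.37273
C(6,6)·0.769^6·0.231^0 = 0.20680
Sum = 0.997

0.997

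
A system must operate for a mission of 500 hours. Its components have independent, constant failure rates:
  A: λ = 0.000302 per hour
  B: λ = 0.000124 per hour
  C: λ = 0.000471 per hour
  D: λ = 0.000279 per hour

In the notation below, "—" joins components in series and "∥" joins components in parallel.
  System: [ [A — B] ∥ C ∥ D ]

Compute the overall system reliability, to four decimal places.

R(A) = exp(−0.000302 × 500) = 0.859848
R(B) = exp(−0.000124 × 500) = 0.939883
R(C) = exp(−0.000471 × 500) = 0.790176
R(D) = exp(−0.000279 × 500) = 0.869793
Series (A and B): 0.859848 × 0.939883 = 0.808157
Parallel ([0.808157], C, and D): 1 − (1 − 0.808157)(1 − 0.790176)(1 − 0.869793) = 0.9948

0.9948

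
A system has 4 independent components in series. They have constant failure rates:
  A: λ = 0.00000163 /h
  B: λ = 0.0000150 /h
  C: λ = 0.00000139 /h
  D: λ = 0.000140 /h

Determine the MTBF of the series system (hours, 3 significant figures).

Series of exponential components: λ_sys = Σ λ_i
λ_sys = 0.00000163 + 0.0000150 + 0.00000139 + 0.000140 = 1.5802e-04 /h
MTBF = 1 / λ_sys = 6330 h

6330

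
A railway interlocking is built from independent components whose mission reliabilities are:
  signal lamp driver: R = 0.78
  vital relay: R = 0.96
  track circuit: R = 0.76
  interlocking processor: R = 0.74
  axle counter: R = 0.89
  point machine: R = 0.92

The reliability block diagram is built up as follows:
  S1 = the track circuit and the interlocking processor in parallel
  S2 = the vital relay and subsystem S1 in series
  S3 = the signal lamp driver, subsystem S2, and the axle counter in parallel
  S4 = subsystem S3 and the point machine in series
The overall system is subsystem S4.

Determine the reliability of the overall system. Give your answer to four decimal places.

0.9178

Parallel (track circuit and interlocking processor): 1 − (1 − 0.760000)(1 − 0.740000) = 0.937600
Series (vital relay and [0.937600]): 0.960000 × 0.937600 = 0.900096
Parallel (signal lamp driver, [0.900096], and axle counter): 1 − (1 − 0.780000)(1 − 0.900096)(1 − 0.890000) = 0.997582
Series ([0.997582] and point machine): 0.997582 × 0.920000 = 0.9178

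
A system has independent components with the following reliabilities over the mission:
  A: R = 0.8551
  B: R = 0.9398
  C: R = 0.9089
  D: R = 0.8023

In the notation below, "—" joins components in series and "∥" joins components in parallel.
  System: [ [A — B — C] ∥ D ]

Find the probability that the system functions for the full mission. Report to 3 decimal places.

0.947

Series (A, B, and C): 0.85510 × 0.93980 × 0.90890 = 0.73041
Parallel ([0.73041] and D): 1 − (1 − 0.73041)(1 − 0.80230) = 0.947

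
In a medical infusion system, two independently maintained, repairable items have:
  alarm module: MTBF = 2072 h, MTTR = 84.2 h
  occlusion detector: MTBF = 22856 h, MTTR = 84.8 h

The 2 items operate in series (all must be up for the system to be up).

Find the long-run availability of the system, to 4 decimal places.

0.9574

A(alarm module) = MTBF/(MTBF+MTTR) = 2072/(2072+84.2) = 0.960950
A(occlusion detector) = MTBF/(MTBF+MTTR) = 22856/(22856+84.8) = 0.996304
Series availability: 0.960950 × 0.996304 = 0.9574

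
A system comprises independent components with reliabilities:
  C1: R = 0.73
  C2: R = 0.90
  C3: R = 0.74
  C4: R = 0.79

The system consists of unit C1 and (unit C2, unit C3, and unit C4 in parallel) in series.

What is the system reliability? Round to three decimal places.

Parallel (C2, C3, and C4): 1 − (1 − 0.90000)(1 − 0.74000)(1 − 0.79000) = 0.99454
Series (C1 and [0.99454]): 0.73000 × 0.99454 = 0.726

0.726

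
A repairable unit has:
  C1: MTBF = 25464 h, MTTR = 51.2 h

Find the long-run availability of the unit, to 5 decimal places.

0.99799

A(C1) = MTBF/(MTBF+MTTR) = 25464/(25464+51.2) = 0.99799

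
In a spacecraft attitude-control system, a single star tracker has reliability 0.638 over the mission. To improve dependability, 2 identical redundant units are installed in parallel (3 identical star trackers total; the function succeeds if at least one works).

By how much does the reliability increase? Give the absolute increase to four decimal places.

0.3146

R_before = 0.638
R_after = 1 − (1 − 0.638)^3 = 0.9526
ΔR = 0.9526 − 0.638 = 0.3146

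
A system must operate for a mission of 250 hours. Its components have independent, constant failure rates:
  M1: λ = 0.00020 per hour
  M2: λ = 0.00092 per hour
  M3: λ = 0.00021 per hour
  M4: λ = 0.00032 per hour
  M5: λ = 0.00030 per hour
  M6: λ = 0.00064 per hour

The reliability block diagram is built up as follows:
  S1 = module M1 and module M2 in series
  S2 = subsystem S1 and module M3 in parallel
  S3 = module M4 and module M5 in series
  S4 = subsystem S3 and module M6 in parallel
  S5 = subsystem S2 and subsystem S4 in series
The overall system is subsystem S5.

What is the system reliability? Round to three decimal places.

0.967

R(M1) = exp(−0.00020 × 250) = 0.95123
R(M2) = exp(−0.00092 × 250) = 0.79453
R(M3) = exp(−0.00021 × 250) = 0.94885
R(M4) = exp(−0.00032 × 250) = 0.92312
R(M5) = exp(−0.00030 × 250) = 0.92774
R(M6) = exp(−0.00064 × 250) = 0.85214
Series (M1 and M2): 0.95123 × 0.79453 = 0.75578
Parallel ([0.75578] and M3): 1 − (1 − 0.75578)(1 − 0.94885) = 0.98751
Series (M4 and M5): 0.92312 × 0.92774 = 0.85642
Parallel ([0.85642] and M6): 1 − (1 − 0.85642)(1 − 0.85214) = 0.97877
Series ([0.98751] and [0.97877]): 0.98751 × 0.97877 = 0.967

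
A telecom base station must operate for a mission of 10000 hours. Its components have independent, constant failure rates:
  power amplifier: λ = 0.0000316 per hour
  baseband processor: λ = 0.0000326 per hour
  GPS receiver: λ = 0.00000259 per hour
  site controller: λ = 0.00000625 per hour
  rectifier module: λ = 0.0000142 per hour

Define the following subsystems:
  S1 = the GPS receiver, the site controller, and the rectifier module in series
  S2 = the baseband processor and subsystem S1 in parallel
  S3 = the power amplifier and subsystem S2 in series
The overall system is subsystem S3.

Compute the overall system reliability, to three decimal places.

R(power amplifier) = exp(−0.0000316 × 10000) = 0.72906
R(baseband processor) = exp(−0.0000326 × 10000) = 0.72181
R(GPS receiver) = exp(−0.00000259 × 10000) = 0.97443
R(site controller) = exp(−0.00000625 × 10000) = 0.93941
R(rectifier module) = exp(−0.0000142 × 10000) = 0.86762
Series (GPS receiver, site controller, and rectifier module): 0.97443 × 0.93941 × 0.86762 = 0.79421
Parallel (baseband processor and [0.79421]): 1 − (1 − 0.72181)(1 − 0.79421) = 0.94275
Series (power amplifier and [0.94275]): 0.72906 × 0.94275 = 0.687

0.687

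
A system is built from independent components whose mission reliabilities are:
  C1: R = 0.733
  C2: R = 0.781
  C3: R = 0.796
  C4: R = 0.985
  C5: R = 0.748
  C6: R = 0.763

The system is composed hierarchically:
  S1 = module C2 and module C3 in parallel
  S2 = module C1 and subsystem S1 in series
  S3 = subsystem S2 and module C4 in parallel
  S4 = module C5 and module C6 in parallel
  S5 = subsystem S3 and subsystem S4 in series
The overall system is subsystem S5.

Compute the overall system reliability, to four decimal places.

Parallel (C2 and C3): 1 − (1 − 0.781000)(1 − 0.796000) = 0.955324
Series (C1 and [0.955324]): 0.733000 × 0.955324 = 0.700252
Parallel ([0.700252] and C4): 1 − (1 − 0.700252)(1 − 0.985000) = 0.995504
Parallel (C5 and C6): 1 − (1 − 0.748000)(1 − 0.763000) = 0.940276
Series ([0.995504] and [0.940276]): 0.995504 × 0.940276 = 0.9360

0.9360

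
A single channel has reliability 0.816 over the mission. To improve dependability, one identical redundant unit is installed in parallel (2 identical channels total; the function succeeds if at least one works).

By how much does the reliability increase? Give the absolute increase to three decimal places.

R_before = 0.816
R_after = 1 − (1 − 0.816)^2 = 0.966
ΔR = 0.966 − 0.816 = 0.150

0.150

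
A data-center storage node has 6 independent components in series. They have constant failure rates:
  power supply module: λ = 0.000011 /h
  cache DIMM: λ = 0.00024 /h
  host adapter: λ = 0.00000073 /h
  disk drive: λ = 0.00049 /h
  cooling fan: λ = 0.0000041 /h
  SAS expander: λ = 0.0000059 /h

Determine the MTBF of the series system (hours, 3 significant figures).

Series of exponential components: λ_sys = Σ λ_i
λ_sys = 0.000011 + 0.00024 + 0.00000073 + 0.00049 + 0.0000041 + 0.0000059 = 7.5173e-04 /h
MTBF = 1 / λ_sys = 1330 h

1330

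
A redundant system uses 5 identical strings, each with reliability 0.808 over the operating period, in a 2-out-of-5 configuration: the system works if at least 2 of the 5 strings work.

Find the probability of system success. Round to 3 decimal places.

R = Σ_{i=2}^{5} C(5,i) p^i (1−p)^{5−i} with p = 0.808
C(5,2)·0.808^2·0.192^3 = 0.04621
C(5,3)·0.808^3·0.192^2 = 0.19446
C(5,4)·0.808^4·0.192^1 = 0.40918
C(5,5)·0.808^5·0.192^0 = 0.34439
Sum = 0.994

0.994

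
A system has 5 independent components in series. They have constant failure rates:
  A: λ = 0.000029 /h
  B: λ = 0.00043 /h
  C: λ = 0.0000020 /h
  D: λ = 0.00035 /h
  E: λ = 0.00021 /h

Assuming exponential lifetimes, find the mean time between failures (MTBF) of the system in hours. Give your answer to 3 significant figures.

Series of exponential components: λ_sys = Σ λ_i
λ_sys = 0.000029 + 0.00043 + 0.0000020 + 0.00035 + 0.00021 = 1.0210e-03 /h
MTBF = 1 / λ_sys = 979 h

979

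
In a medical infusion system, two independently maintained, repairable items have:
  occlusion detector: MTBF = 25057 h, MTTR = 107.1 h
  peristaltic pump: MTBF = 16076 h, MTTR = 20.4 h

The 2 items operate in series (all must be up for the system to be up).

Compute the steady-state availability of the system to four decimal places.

0.9945

A(occlusion detector) = MTBF/(MTBF+MTTR) = 25057/(25057+107.1) = 0.995744
A(peristaltic pump) = MTBF/(MTBF+MTTR) = 16076/(16076+20.4) = 0.998733
Series availability: 0.995744 × 0.998733 = 0.9945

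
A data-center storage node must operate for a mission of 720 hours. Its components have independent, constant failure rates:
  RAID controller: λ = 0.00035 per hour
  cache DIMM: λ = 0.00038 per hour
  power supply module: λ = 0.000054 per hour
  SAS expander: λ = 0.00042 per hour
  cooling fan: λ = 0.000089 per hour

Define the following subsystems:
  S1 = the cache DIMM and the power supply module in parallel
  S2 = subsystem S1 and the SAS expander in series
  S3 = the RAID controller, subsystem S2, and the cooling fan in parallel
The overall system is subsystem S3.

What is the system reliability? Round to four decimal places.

0.9963

R(RAID controller) = exp(−0.00035 × 720) = 0.777245
R(cache DIMM) = exp(−0.00038 × 720) = 0.760636
R(power supply module) = exp(−0.000054 × 720) = 0.961866
R(SAS expander) = exp(−0.00042 × 720) = 0.739042
R(cooling fan) = exp(−0.000089 × 720) = 0.937930
Parallel (cache DIMM and power supply module): 1 − (1 − 0.760636)(1 − 0.961866) = 0.990872
Series ([0.990872] and SAS expander): 0.990872 × 0.739042 = 0.732296
Parallel (RAID controller, [0.732296], and cooling fan): 1 − (1 − 0.777245)(1 − 0.732296)(1 − 0.937930) = 0.9963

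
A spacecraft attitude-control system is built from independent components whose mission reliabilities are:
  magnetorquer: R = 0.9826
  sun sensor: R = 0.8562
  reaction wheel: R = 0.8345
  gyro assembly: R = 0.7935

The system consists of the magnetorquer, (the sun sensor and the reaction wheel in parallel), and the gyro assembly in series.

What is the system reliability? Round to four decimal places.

0.7611

Parallel (sun sensor and reaction wheel): 1 − (1 − 0.856200)(1 − 0.834500) = 0.976201
Series (magnetorquer, [0.976201], and gyro assembly): 0.982600 × 0.976201 × 0.793500 = 0.7611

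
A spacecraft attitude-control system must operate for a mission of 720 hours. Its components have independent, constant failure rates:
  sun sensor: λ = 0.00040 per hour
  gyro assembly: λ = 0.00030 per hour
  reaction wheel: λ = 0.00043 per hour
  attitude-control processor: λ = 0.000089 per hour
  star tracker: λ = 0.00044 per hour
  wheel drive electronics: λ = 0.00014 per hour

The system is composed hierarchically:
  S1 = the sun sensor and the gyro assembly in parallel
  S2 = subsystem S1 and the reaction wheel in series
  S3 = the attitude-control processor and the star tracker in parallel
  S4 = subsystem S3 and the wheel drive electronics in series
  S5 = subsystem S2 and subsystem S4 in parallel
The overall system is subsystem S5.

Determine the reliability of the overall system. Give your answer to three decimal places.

0.966

R(sun sensor) = exp(−0.00040 × 720) = 0.74976
R(gyro assembly) = exp(−0.00030 × 720) = 0.80574
R(reaction wheel) = exp(−0.00043 × 720) = 0.73374
R(attitude-control processor) = exp(−0.000089 × 720) = 0.93793
R(star tracker) = exp(−0.00044 × 720) = 0.72848
R(wheel drive electronics) = exp(−0.00014 × 720) = 0.90411
Parallel (sun sensor and gyro assembly): 1 − (1 − 0.74976)(1 − 0.80574) = 0.95139
Series ([0.95139] and reaction wheel): 0.95139 × 0.73374 = 0.69807
Parallel (attitude-control processor and star tracker): 1 − (1 − 0.93793)(1 − 0.72848) = 0.98315
Series ([0.98315] and wheel drive electronics): 0.98315 × 0.90411 = 0.88888
Parallel ([0.69807] and [0.88888]): 1 − (1 − 0.69807)(1 − 0.88888) = 0.966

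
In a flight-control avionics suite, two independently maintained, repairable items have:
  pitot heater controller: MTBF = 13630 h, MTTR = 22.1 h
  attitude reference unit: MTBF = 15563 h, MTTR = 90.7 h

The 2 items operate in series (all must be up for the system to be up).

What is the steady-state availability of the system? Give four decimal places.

A(pitot heater controller) = MTBF/(MTBF+MTTR) = 13630/(13630+22.1) = 0.998381
A(attitude reference unit) = MTBF/(MTBF+MTTR) = 15563/(15563+90.7) = 0.994206
Series availability: 0.998381 × 0.994206 = 0.9926

0.9926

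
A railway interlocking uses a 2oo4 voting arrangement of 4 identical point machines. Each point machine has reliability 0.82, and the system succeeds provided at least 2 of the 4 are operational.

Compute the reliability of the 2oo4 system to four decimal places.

0.9798

R = Σ_{i=2}^{4} C(4,i) p^i (1−p)^{4−i} with p = 0.82
C(4,2)·0.82^2·0.18^2 = 0.130715
C(4,3)·0.82^3·0.18^1 = 0.396985
C(4,4)·0.82^4·0.18^0 = 0.452122
Sum = 0.9798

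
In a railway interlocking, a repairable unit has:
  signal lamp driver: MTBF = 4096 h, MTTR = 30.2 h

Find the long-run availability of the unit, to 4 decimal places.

0.9927

A(signal lamp driver) = MTBF/(MTBF+MTTR) = 4096/(4096+30.2) = 0.9927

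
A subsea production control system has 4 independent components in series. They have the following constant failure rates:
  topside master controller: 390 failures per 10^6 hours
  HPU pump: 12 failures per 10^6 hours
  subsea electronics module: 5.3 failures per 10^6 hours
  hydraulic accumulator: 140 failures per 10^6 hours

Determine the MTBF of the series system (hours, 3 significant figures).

1830

Series of exponential components: λ_sys = Σ λ_i
λ_sys = 0.00039 + 0.000012 + 0.0000053 + 0.00014 = 5.4730e-04 /h
MTBF = 1 / λ_sys = 1830 h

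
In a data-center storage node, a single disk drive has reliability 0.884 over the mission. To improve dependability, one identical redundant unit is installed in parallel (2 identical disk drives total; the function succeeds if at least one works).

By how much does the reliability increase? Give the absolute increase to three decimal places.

R_before = 0.884
R_after = 1 − (1 − 0.884)^2 = 0.987
ΔR = 0.987 − 0.884 = 0.103

0.103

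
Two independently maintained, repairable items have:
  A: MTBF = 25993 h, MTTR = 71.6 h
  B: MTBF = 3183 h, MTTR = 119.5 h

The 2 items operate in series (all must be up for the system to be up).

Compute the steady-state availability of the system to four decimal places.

0.9612

A(A) = MTBF/(MTBF+MTTR) = 25993/(25993+71.6) = 0.997253
A(B) = MTBF/(MTBF+MTTR) = 3183/(3183+119.5) = 0.963815
Series availability: 0.997253 × 0.963815 = 0.9612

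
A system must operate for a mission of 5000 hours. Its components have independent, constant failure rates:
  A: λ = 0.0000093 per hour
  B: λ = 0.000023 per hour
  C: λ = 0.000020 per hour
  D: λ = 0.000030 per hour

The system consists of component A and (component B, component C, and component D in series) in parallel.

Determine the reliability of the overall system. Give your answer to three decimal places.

R(A) = exp(−0.0000093 × 5000) = 0.95456
R(B) = exp(−0.000023 × 5000) = 0.89137
R(C) = exp(−0.000020 × 5000) = 0.90484
R(D) = exp(−0.000030 × 5000) = 0.86071
Series (B, C, and D): 0.89137 × 0.90484 × 0.86071 = 0.69420
Parallel (A and [0.69420]): 1 − (1 − 0.95456)(1 − 0.69420) = 0.986

0.986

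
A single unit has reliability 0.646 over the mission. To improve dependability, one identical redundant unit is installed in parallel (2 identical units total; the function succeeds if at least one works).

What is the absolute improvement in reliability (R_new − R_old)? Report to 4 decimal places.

0.2287

R_before = 0.646
R_after = 1 − (1 − 0.646)^2 = 0.8747
ΔR = 0.8747 − 0.646 = 0.2287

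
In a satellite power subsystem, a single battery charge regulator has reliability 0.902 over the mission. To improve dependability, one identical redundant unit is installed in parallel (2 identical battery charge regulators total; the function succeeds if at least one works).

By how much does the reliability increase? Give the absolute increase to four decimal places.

R_before = 0.902
R_after = 1 − (1 − 0.902)^2 = 0.9904
ΔR = 0.9904 − 0.902 = 0.0884

0.0884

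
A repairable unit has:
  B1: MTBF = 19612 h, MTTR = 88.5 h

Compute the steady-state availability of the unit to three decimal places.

A(B1) = MTBF/(MTBF+MTTR) = 19612/(19612+88.5) = 0.996

0.996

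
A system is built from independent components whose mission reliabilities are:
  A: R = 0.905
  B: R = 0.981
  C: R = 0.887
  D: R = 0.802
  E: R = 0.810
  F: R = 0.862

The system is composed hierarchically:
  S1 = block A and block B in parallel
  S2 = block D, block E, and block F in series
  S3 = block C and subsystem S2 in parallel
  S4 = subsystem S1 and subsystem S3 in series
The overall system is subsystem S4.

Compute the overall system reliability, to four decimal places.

Parallel (A and B): 1 − (1 − 0.905000)(1 − 0.981000) = 0.998195
Series (D, E, and F): 0.802000 × 0.810000 × 0.862000 = 0.559972
Parallel (C and [0.559972]): 1 − (1 − 0.887000)(1 − 0.559972) = 0.950277
Series ([0.998195] and [0.950277]): 0.998195 × 0.950277 = 0.9486

0.9486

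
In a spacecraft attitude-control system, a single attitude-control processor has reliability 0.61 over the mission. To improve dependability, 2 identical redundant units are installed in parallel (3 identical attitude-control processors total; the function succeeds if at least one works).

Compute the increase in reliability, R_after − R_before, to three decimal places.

R_before = 0.61
R_after = 1 − (1 − 0.61)^3 = 0.941
ΔR = 0.941 − 0.61 = 0.331

0.331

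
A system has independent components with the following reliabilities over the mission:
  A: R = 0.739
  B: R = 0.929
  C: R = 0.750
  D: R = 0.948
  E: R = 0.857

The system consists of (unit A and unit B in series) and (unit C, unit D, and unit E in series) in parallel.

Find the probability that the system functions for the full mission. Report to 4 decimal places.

0.8775

Series (A and B): 0.739000 × 0.929000 = 0.686531
Series (C, D, and E): 0.750000 × 0.948000 × 0.857000 = 0.609327
Parallel ([0.686531] and [0.609327]): 1 − (1 − 0.686531)(1 − 0.609327) = 0.8775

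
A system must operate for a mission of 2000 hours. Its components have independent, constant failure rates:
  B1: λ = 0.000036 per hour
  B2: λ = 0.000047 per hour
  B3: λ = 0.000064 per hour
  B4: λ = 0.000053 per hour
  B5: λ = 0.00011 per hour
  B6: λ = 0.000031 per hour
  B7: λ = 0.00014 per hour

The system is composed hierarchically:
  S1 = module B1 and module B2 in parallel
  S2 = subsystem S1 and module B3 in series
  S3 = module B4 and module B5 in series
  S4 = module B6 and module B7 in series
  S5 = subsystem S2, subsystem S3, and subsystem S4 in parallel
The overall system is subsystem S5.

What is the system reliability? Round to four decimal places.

R(B1) = exp(−0.000036 × 2000) = 0.930531
R(B2) = exp(−0.000047 × 2000) = 0.910283
R(B3) = exp(−0.000064 × 2000) = 0.879853
R(B4) = exp(−0.000053 × 2000) = 0.899425
R(B5) = exp(−0.00011 × 2000) = 0.802519
R(B6) = exp(−0.000031 × 2000) = 0.939883
R(B7) = exp(−0.00014 × 2000) = 0.755784
Parallel (B1 and B2): 1 − (1 − 0.930531)(1 − 0.910283) = 0.993767
Series ([0.993767] and B3): 0.993767 × 0.879853 = 0.874369
Series (B4 and B5): 0.899425 × 0.802519 = 0.721806
Series (B6 and B7): 0.939883 × 0.755784 = 0.710349
Parallel ([0.874369], [0.721806], and [0.710349]): 1 − (1 − 0.874369)(1 − 0.721806)(1 − 0.710349) = 0.9899

0.9899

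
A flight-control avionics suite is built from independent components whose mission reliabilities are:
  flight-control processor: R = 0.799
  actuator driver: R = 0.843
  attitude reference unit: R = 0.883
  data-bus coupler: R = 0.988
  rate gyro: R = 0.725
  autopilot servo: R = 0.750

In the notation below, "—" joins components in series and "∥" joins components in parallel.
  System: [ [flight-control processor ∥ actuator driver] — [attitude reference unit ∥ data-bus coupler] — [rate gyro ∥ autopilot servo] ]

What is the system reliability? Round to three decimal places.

0.901

Parallel (flight-control processor and actuator driver): 1 − (1 − 0.79900)(1 − 0.84300) = 0.96844
Parallel (attitude reference unit and data-bus coupler): 1 − (1 − 0.88300)(1 − 0.98800) = 0.99860
Parallel (rate gyro and autopilot servo): 1 − (1 − 0.72500)(1 − 0.75000) = 0.93125
Series ([0.96844], [0.99860], and [0.93125]): 0.96844 × 0.99860 × 0.93125 = 0.901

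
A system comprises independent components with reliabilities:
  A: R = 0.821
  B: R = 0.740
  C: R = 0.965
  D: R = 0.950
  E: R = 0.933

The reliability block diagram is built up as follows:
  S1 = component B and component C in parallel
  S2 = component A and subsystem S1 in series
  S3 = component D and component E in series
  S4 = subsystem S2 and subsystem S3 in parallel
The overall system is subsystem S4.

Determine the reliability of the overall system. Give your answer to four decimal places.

0.9788

Parallel (B and C): 1 − (1 − 0.740000)(1 − 0.965000) = 0.990900
Series (A and [0.990900]): 0.821000 × 0.990900 = 0.813529
Series (D and E): 0.950000 × 0.933000 = 0.886350
Parallel ([0.813529] and [0.886350]): 1 − (1 − 0.813529)(1 − 0.886350) = 0.9788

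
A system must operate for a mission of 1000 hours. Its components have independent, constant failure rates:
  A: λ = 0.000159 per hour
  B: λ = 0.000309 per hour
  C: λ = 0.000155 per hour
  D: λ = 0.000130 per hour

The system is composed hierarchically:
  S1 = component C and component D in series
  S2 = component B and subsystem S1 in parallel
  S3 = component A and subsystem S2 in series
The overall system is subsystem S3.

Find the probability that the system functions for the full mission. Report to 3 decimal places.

R(A) = exp(−0.000159 × 1000) = 0.85300
R(B) = exp(−0.000309 × 1000) = 0.73418
R(C) = exp(−0.000155 × 1000) = 0.85642
R(D) = exp(−0.000130 × 1000) = 0.87810
Series (C and D): 0.85642 × 0.87810 = 0.75202
Parallel (B and [0.75202]): 1 − (1 − 0.73418)(1 − 0.75202) = 0.93408
Series (A and [0.93408]): 0.85300 × 0.93408 = 0.797

0.797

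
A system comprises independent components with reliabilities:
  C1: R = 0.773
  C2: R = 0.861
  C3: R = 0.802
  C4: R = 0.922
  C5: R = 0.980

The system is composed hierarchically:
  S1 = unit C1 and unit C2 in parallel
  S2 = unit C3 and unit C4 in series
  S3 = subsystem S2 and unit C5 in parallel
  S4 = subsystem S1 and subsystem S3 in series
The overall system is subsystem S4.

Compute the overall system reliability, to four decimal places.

Parallel (C1 and C2): 1 − (1 − 0.773000)(1 − 0.861000) = 0.968447
Series (C3 and C4): 0.802000 × 0.922000 = 0.739444
Parallel ([0.739444] and C5): 1 − (1 − 0.739444)(1 − 0.980000) = 0.994789
Series ([0.968447] and [0.994789]): 0.968447 × 0.994789 = 0.9634

0.9634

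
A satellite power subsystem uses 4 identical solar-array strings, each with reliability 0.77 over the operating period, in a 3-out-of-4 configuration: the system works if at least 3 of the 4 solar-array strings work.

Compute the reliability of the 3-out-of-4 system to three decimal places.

R = Σ_{i=3}^{4} C(4,i) p^i (1−p)^{4−i} with p = 0.77
C(4,3)·0.77^3·0.23^1 = 0.42001
C(4,4)·0.77^4·0.23^0 = 0.35153
Sum = 0.772

0.772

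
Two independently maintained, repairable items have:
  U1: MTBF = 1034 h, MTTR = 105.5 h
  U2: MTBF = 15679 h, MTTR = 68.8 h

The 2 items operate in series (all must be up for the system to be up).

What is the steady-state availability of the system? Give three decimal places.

0.903

A(U1) = MTBF/(MTBF+MTTR) = 1034/(1034+105.5) = 0.907416
A(U2) = MTBF/(MTBF+MTTR) = 15679/(15679+68.8) = 0.995631
Series availability: 0.907416 × 0.995631 = 0.903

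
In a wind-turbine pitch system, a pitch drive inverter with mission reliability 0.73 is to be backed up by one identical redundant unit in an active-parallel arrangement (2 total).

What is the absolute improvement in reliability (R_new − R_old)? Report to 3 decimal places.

0.197

R_before = 0.73
R_after = 1 − (1 − 0.73)^2 = 0.927
ΔR = 0.927 − 0.73 = 0.197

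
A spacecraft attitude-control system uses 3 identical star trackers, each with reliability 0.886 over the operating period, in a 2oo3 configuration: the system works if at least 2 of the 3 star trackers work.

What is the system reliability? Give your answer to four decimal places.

R = Σ_{i=2}^{3} C(3,i) p^i (1−p)^{3−i} with p = 0.886
C(3,2)·0.886^2·0.114^1 = 0.268469
C(3,3)·0.886^3·0.114^0 = 0.695506
Sum = 0.9640

0.9640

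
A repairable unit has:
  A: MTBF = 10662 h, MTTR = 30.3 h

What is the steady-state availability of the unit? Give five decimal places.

A(A) = MTBF/(MTBF+MTTR) = 10662/(10662+30.3) = 0.99717

0.99717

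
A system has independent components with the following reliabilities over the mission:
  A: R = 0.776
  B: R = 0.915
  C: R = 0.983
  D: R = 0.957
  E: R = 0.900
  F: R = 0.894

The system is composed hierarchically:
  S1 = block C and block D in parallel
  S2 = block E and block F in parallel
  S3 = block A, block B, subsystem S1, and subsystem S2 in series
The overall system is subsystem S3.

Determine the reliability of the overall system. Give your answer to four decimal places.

0.7020

Parallel (C and D): 1 − (1 − 0.983000)(1 − 0.957000) = 0.999269
Parallel (E and F): 1 − (1 − 0.900000)(1 − 0.894000) = 0.989400
Series (A, B, [0.999269], and [0.989400]): 0.776000 × 0.915000 × 0.999269 × 0.989400 = 0.7020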